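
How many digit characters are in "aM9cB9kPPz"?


Input string: 'aM9cB9kPPz'
Operation: count digit characters (0-9)
Scan: 'a', 'M', '9'(digit), 'c', 'B', '9'(digit), 'k', 'P', 'P', 'z'
Digits found: 2
Result: 2


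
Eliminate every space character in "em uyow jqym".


Input string: 'em uyow jqym'
Operation: remove all spaces
Words: 'em', 'uyow', 'jqym'
Join without spaces: emuyowjqym


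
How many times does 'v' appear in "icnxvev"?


Input string: 'icnxvev'
Target character: 'v'
Scan each position: s[4]='v', s[6]='v'
Matches found at indices: 4, 6
Total: 2


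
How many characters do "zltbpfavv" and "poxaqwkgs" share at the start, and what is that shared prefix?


String 1: 'zltbpfavv'
String 2: 'poxaqwkgs'
Compare position by position:
pos 0: 'z' vs 'p' differ -> stop
Longest common prefix: "" (length 0)


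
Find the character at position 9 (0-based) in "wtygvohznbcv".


Input string: 'wtygvohznbcv'
Operation: get character at index 9
Index mapping: s[0]='w', s[1]='t', s[2]='y', s[3]='g', s[4]='v', s[5]='o', s[6]='h', s[7]='z', s[8]='n', s[9]='b'
Result: 'b'


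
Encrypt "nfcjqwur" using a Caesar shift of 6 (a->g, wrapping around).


Input: 'nfcjqwur', shift = 6
Operation: for each letter, (position + 6) mod 26
Mapping: 'n'(13+6=19)->'t', 'f'(5+6=11)->'l', 'c'(2+6=8)->'i', 'j'(9+6=15)->'p', 'q'(16+6=22)->'w', 'w'(22+6=28, 28 mod 26=2)->'c', 'u'(20+6=26, 26 mod 26=0)->'a', 'r'(17+6=23)->'x'
Result: tlipwcax


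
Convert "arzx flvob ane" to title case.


Input string: 'arzx flvob ane'
Operation: capitalize first letter of each word
Word transformations: 'arzx'->'Arzx', 'flvob'->'Flvob', 'ane'->'Ane'
Result: Arzx Flvob Ane


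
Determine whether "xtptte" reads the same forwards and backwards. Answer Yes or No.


Input string: 'xtptte'
Reversed: 'ettptx'
Compare pairs: s[0]='x' vs s[5]='e' (mismatch), s[1]='t' vs s[4]='t' (match), s[2]='p' vs s[3]='t' (mismatch)
Palindrome: No


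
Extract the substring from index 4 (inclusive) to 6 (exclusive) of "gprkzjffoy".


Input string: 'gprkzjffoy'
Operation: slice [4:6]
Extract characters: s[4]='z', s[5]='j'
Result: zj


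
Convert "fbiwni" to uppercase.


Input string: 'fbiwni'
Operation: convert each letter to uppercase
Mapping: 'f'->'F', 'b'->'B', 'i'->'I', 'w'->'W', 'n'->'N', 'i'->'I'
Result: FBIWNI


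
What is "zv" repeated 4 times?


Input string: 'zv'
Operation: repeat 4 times
Concatenation: 'zv' + 'zv' + 'zv' + 'zv'
Result: zvzvzvzv


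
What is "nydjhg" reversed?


Input string: 'nydjhg'
Operation: reverse character order
Original order: 'n' -> 'y' -> 'd' -> 'j' -> 'h' -> 'g'
Reversed order: 'g' -> 'h' -> 'j' -> 'd' -> 'y' -> 'n'
Result: ghjdyn


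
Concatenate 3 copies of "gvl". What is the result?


Input string: 'gvl'
Operation: repeat 3 times
Concatenation: 'gvl' + 'gvl' + 'gvl'
Result: gvlgvlgvl


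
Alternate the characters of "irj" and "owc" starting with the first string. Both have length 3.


String 1: 'irj'
String 2: 'owc'
Operation: alternate characters
Pairs: 'i'+'o', 'r'+'w', 'j'+'c'
Result: iorwjc


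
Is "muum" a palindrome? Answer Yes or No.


Input string: 'muum'
Reversed: 'muum'
Compare pairs: s[0]='m' vs s[3]='m' (match), s[1]='u' vs s[2]='u' (match)
Palindrome: Yes


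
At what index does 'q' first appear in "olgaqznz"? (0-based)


Input string: 'olgaqznz'
Target: 'q'
Scanning left to right: s[0]='o', s[1]='l', s[2]='g', s[3]='a', s[4]='q'
First match at index: 4


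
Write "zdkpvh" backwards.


Input string: 'zdkpvh'
Operation: reverse character order
Original order: 'z' -> 'd' -> 'k' -> 'p' -> 'v' -> 'h'
Reversed order: 'h' -> 'v' -> 'p' -> 'k' -> 'd' -> 'z'
Result: hvpkdz


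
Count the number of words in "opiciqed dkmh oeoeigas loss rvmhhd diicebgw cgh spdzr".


Input string: 'opiciqed dkmh oeoeigas loss rvmhhd diicebgw cgh spdzr'
Operation: split by spaces
Words found: 'opiciqed', 'dkmh', 'oeoeigas', 'loss', 'rvmhhd', 'diicebgw', 'cgh', 'spdzr'
Word count: 8


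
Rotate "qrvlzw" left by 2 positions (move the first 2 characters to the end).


Input: 'qrvlzw', shift = 2
Operation: split at index 2 and swap parts
Front part s[0:2] = 'qr'
Back part s[2:] = 'vlzw'
Rotated = back + front = 'vlzw' + 'qr'
Result: vlzwqr


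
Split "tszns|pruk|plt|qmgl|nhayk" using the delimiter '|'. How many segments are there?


Input string: 'tszns|pruk|plt|qmgl|nhayk'
Delimiter: '|'
Split result: 'tszns', 'pruk', 'plt', 'qmgl', 'nhayk'
Number of parts: 5


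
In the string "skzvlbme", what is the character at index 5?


Input string: 'skzvlbme'
Operation: get character at index 5
Index mapping: s[0]='s', s[1]='k', s[2]='z', s[3]='v', s[4]='l', s[5]='b'
Result: 'b'


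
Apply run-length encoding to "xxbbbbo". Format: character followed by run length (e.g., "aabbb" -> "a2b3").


Input: 'xxbbbbo'
Operation: identify consecutive runs
Runs: 'xx' -> x2, 'bbbb' -> b4, 'o' -> o1
Encoded: x2b4o1


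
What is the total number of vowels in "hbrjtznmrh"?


Input string: 'hbrjtznmrh'
Operation: count vowels (a, e, i, o, u)
Scan: s[0]='h', s[1]='b', s[2]='r', s[3]='j', s[4]='t', s[5]='z', s[6]='n', s[7]='m', s[8]='r', s[9]='h'
Vowels found: 0
Result: 0


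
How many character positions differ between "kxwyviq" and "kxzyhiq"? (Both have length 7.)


String 1: 'kxwyviq'
String 2: 'kxzyhiq'
Compare each position: pos 0: 'k'=='k', pos 1: 'x'=='x', pos 2: 'w'!='z', pos 3: 'y'=='y', pos 4: 'v'!='h', pos 5: 'i'=='i', pos 6: 'q'=='q'
Differing positions: 2
Hamming distance: 2


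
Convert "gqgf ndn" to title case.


Input string: 'gqgf ndn'
Operation: capitalize first letter of each word
Word transformations: 'gqgf'->'Gqgf', 'ndn'->'Ndn'
Result: Gqgf Ndn


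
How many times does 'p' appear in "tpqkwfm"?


Input string: 'tpqkwfm'
Target character: 'p'
Scan each position: s[1]='p'
Matches found at indices: 1
Total: 1


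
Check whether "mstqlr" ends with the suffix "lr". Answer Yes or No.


Input string: 'mstqlr'
Suffix to check: 'lr'
Last 2 characters of input: 'lr'
Match: True
Result: Yes


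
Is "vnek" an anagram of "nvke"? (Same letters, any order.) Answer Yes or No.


String 1: 'nvke' -> sorted: 'eknv'
String 2: 'vnek' -> sorted: 'eknv'
Compare sorted forms: 'eknv' == 'eknv'
Anagram: Yes


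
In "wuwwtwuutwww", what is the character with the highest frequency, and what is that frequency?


Input: 'wuwwtwuutwww'
Operation: tally each character
Counts: 't':2, 'u':3, 'w':7
Maximum: 'w' appears 7 times


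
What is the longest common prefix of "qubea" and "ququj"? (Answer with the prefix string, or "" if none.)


String 1: 'qubea'
String 2: 'ququj'
Compare position by position:
pos 0: 'q' vs 'q' match
pos 1: 'u' vs 'u' match
pos 2: 'b' vs 'q' differ -> stop
Longest common prefix: "qu" (length 2)


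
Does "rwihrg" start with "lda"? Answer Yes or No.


Input string: 'rwihrg'
Prefix to check: 'lda'
First 3 characters of input: 'rwi'
Match: False
Result: No


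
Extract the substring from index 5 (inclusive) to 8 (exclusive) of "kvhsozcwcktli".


Input string: 'kvhsozcwcktli'
Operation: slice [5:8]
Extract characters: s[5]='z', s[6]='c', s[7]='w'
Result: zcw


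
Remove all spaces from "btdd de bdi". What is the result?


Input string: 'btdd de bdi'
Operation: remove all spaces
Words: 'btdd', 'de', 'bdi'
Join without spaces: btdddebdi


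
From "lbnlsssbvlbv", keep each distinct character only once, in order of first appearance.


Input: 'lbnlsssbvlbv'
Operation: keep first occurrence of each character
Scan: s[0]='l' new -> keep; s[1]='b' new -> keep; s[2]='n' new -> keep; s[3]='l' seen -> skip; s[4]='s' new -> keep; s[5]='s' seen -> skip; s[6]='s' seen -> skip; s[7]='b' seen -> skip; s[8]='v' new -> keep; s[9]='l' seen -> skip; s[10]='b' seen -> skip; s[11]='v' seen -> skip
Result: lbnsv


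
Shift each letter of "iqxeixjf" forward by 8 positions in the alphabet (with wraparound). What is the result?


Input: 'iqxeixjf', shift = 8
Operation: for each letter, (position + 8) mod 26
Mapping: 'i'(8+8=16)->'q', 'q'(16+8=24)->'y', 'x'(23+8=31, 31 mod 26=5)->'f', 'e'(4+8=12)->'m', 'i'(8+8=16)->'q', 'x'(23+8=31, 31 mod 26=5)->'f', 'j'(9+8=17)->'r', 'f'(5+8=13)->'n'
Result: qyfmqfrn


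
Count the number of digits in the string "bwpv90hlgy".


Input string: 'bwpv90hlgy'
Operation: count digit characters (0-9)
Scan: 'b', 'w', 'p', 'v', '9'(digit), '0'(digit), 'h', 'l', 'g', 'y'
Digits found: 2
Result: 2


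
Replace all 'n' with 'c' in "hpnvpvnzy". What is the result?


Input string: 'hpnvpvnzy'
Operation: replace 'n' with 'c'
Positions of 'n': 2, 6
After replacement: hpcvpvczy


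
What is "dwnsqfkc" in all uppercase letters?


Input string: 'dwnsqfkc'
Operation: convert each letter to uppercase
Mapping: 'd'->'D', 'w'->'W', 'n'->'N', 's'->'S', 'q'->'Q', 'f'->'F', 'k'->'K', 'c'->'C'
Result: DWNSQFKC


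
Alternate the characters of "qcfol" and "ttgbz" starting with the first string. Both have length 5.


String 1: 'qcfol'
String 2: 'ttgbz'
Operation: alternate characters
Pairs: 'q'+'t', 'c'+'t', 'f'+'g', 'o'+'b', 'l'+'z'
Result: qtctfgoblz


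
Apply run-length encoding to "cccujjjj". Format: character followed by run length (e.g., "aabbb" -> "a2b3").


Input: 'cccujjjj'
Operation: identify consecutive runs
Runs: 'ccc' -> c3, 'u' -> u1, 'jjjj' -> j4
Encoded: c3u1j4


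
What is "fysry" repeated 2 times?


Input string: 'fysry'
Operation: repeat 2 times
Concatenation: 'fysry' + 'fysry'
Result: fysryfysry


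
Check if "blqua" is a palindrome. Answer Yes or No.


Input string: 'blqua'
Reversed: 'auqlb'
Compare pairs: s[0]='b' vs s[4]='a' (mismatch), s[1]='l' vs s[3]='u' (mismatch)
Palindrome: No


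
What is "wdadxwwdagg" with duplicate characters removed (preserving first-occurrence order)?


Input: 'wdadxwwdagg'
Operation: keep first occurrence of each character
Scan: s[0]='w' new -> keep; s[1]='d' new -> keep; s[2]='a' new -> keep; s[3]='d' seen -> skip; s[4]='x' new -> keep; s[5]='w' seen -> skip; s[6]='w' seen -> skip; s[7]='d' seen -> skip; s[8]='a' seen -> skip; s[9]='g' new -> keep; s[10]='g' seen -> skip
Result: wdaxg


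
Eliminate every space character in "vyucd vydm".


Input string: 'vyucd vydm'
Operation: remove all spaces
Words: 'vyucd', 'vydm'
Join without spaces: vyucdvydm


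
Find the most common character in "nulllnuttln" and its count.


Input: 'nulllnuttln'
Operation: tally each character
Counts: 'l':4, 'n':3, 't':2, 'u':2
Maximum: 'l' appears 4 times


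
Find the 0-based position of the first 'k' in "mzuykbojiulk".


Input string: 'mzuykbojiulk'
Target: 'k'
Scanning left to right: s[0]='m', s[1]='z', s[2]='u', s[3]='y', s[4]='k'
First match at index: 4


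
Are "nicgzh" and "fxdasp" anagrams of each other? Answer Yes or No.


String 1: 'nicgzh' -> sorted: 'cghinz'
String 2: 'fxdasp' -> sorted: 'adfpsx'
Compare sorted forms: 'cghinz' != 'adfpsx'
Anagram: No


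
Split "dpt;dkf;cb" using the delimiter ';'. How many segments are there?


Input string: 'dpt;dkf;cb'
Delimiter: ';'
Split result: 'dpt', 'dkf', 'cb'
Number of parts: 3


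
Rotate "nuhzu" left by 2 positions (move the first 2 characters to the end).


Input: 'nuhzu', shift = 2
Operation: split at index 2 and swap parts
Front part s[0:2] = 'nu'
Back part s[2:] = 'hzu'
Rotated = back + front = 'hzu' + 'nu'
Result: hzunu


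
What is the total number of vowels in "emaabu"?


Input string: 'emaabu'
Operation: count vowels (a, e, i, o, u)
Scan: s[0]='e' (vowel), s[1]='m', s[2]='a' (vowel), s[3]='a' (vowel), s[4]='b', s[5]='u' (vowel)
Vowels found: 4
Result: 4


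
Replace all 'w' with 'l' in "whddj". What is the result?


Input string: 'whddj'
Operation: replace 'w' with 'l'
Positions of 'w': 0
After replacement: lhddj


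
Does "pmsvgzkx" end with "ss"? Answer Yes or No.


Input string: 'pmsvgzkx'
Suffix to check: 'ss'
Last 2 characters of input: 'kx'
Match: False
Result: No


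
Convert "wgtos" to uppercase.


Input string: 'wgtos'
Operation: convert each letter to uppercase
Mapping: 'w'->'W', 'g'->'G', 't'->'T', 'o'->'O', 's'->'S'
Result: WGTOS


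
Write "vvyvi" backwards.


Input string: 'vvyvi'
Operation: reverse character order
Original order: 'v' -> 'v' -> 'y' -> 'v' -> 'i'
Reversed order: 'i' -> 'v' -> 'y' -> 'v' -> 'v'
Result: ivyvv


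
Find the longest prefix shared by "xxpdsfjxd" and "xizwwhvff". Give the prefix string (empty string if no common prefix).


String 1: 'xxpdsfjxd'
String 2: 'xizwwhvff'
Compare position by position:
pos 0: 'x' vs 'x' match
pos 1: 'x' vs 'i' differ -> stop
Longest common prefix: "x" (length 1)


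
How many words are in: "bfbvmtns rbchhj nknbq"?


Input string: 'bfbvmtns rbchhj nknbq'
Operation: split by spaces
Words found: 'bfbvmtns', 'rbchhj', 'nknbq'
Word count: 3


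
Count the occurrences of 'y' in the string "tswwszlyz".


Input string: 'tswwszlyz'
Target character: 'y'
Scan each position: s[7]='y'
Matches found at indices: 7
Total: 1


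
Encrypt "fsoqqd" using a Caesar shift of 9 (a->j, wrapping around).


Input: 'fsoqqd', shift = 9
Operation: for each letter, (position + 9) mod 26
Mapping: 'f'(5+9=14)->'o', 's'(18+9=27, 27 mod 26=1)->'b', 'o'(14+9=23)->'x', 'q'(16+9=25)->'z', 'q'(16+9=25)->'z', 'd'(3+9=12)->'m'
Result: obxzzm


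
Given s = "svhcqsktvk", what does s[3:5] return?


Input string: 'svhcqsktvk'
Operation: slice [3:5]
Extract characters: s[3]='c', s[4]='q'
Result: cq


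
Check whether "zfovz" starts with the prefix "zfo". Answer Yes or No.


Input string: 'zfovz'
Prefix to check: 'zfo'
First 3 characters of input: 'zfo'
Match: True
Result: Yes


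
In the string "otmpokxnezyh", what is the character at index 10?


Input string: 'otmpokxnezyh'
Operation: get character at index 10
Index mapping: s[0]='o', s[1]='t', s[2]='m', s[3]='p', s[4]='o', s[5]='k', s[6]='x', s[7]='n', s[8]='e', s[9]='z', s[10]='y'
Result: 'y'


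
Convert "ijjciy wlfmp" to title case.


Input string: 'ijjciy wlfmp'
Operation: capitalize first letter of each word
Word transformations: 'ijjciy'->'Ijjciy', 'wlfmp'->'Wlfmp'
Result: Ijjciy Wlfmp


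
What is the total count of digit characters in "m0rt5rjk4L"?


Input string: 'm0rt5rjk4L'
Operation: count digit characters (0-9)
Scan: 'm', '0'(digit), 'r', 't', '5'(digit), 'r', 'j', 'k', '4'(digit), 'L'
Digits found: 3
Result: 3


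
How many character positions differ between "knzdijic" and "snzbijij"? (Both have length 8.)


String 1: 'knzdijic'
String 2: 'snzbijij'
Compare each position: pos 0: 'k'!='s', pos 1: 'n'=='n', pos 2: 'z'=='z', pos 3: 'd'!='b', pos 4: 'i'=='i', pos 5: 'j'=='j', pos 6: 'i'=='i', pos 7: 'c'!='j'
Differing positions: 3
Hamming distance: 3


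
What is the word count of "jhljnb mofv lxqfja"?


Input string: 'jhljnb mofv lxqfja'
Operation: split by spaces
Words found: 'jhljnb', 'mofv', 'lxqfja'
Word count: 3


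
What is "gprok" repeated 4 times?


Input string: 'gprok'
Operation: repeat 4 times
Concatenation: 'gprok' + 'gprok' + 'gprok' + 'gprok'
Result: gprokgprokgprokgprok


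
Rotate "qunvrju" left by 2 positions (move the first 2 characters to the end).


Input: 'qunvrju', shift = 2
Operation: split at index 2 and swap parts
Front part s[0:2] = 'qu'
Back part s[2:] = 'nvrju'
Rotated = back + front = 'nvrju' + 'qu'
Result: nvrjuqu


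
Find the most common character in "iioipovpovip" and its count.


Input: 'iioipovpovip'
Operation: tally each character
Counts: 'i':4, 'o':3, 'p':3, 'v':2
Maximum: 'i' appears 4 times


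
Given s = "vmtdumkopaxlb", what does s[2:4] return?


Input string: 'vmtdumkopaxlb'
Operation: slice [2:4]
Extract characters: s[2]='t', s[3]='d'
Result: td


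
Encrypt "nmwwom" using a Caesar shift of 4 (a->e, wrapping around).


Input: 'nmwwom', shift = 4
Operation: for each letter, (position + 4) mod 26
Mapping: 'n'(13+4=17)->'r', 'm'(12+4=16)->'q', 'w'(22+4=26, 26 mod 26=0)->'a', 'w'(22+4=26, 26 mod 26=0)->'a', 'o'(14+4=18)->'s', 'm'(12+4=16)->'q'
Result: rqaasq


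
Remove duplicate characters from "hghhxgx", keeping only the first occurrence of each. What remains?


Input: 'hghhxgx'
Operation: keep first occurrence of each character
Scan: s[0]='h' new -> keep; s[1]='g' new -> keep; s[2]='h' seen -> skip; s[3]='h' seen -> skip; s[4]='x' new -> keep; s[5]='g' seen -> skip; s[6]='x' seen -> skip
Result: hgx


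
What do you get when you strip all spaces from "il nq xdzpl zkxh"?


Input string: 'il nq xdzpl zkxh'
Operation: remove all spaces
Words: 'il', 'nq', 'xdzpl', 'zkxh'
Join without spaces: ilnqxdzplzkxh


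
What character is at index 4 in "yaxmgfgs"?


Input string: 'yaxmgfgs'
Operation: get character at index 4
Index mapping: s[0]='y', s[1]='a', s[2]='x', s[3]='m', s[4]='g'
Result: 'g'


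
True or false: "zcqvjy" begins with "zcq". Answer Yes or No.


Input string: 'zcqvjy'
Prefix to check: 'zcq'
First 3 characters of input: 'zcq'
Match: True
Result: Yes


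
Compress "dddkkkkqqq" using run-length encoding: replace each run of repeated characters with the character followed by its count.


Input: 'dddkkkkqqq'
Operation: identify consecutive runs
Runs: 'ddd' -> d3, 'kkkk' -> k4, 'qqq' -> q3
Encoded: d3k4q3


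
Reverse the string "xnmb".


Input string: 'xnmb'
Operation: reverse character order
Original order: 'x' -> 'n' -> 'm' -> 'b'
Reversed order: 'b' -> 'm' -> 'n' -> 'x'
Result: bmnx


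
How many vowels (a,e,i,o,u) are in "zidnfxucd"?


Input string: 'zidnfxucd'
Operation: count vowels (a, e, i, o, u)
Scan: s[0]='z', s[1]='i' (vowel), s[2]='d', s[3]='n', s[4]='f', s[5]='x', s[6]='u' (vowel), s[7]='c', s[8]='d'
Vowels found: 2
Result: 2


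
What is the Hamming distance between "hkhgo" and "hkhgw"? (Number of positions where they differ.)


String 1: 'hkhgo'
String 2: 'hkhgw'
Compare each position: pos 0: 'h'=='h', pos 1: 'k'=='k', pos 2: 'h'=='h', pos 3: 'g'=='g', pos 4: 'o'!='w'
Differing positions: 1
Hamming distance: 1


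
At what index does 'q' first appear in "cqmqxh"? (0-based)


Input string: 'cqmqxh'
Target: 'q'
Scanning left to right: s[0]='c', s[1]='q'
First match at index: 1


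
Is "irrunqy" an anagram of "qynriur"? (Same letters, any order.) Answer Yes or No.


String 1: 'qynriur' -> sorted: 'inqrruy'
String 2: 'irrunqy' -> sorted: 'inqrruy'
Compare sorted forms: 'inqrruy' == 'inqrruy'
Anagram: Yes


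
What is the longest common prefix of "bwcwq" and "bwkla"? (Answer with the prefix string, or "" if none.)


String 1: 'bwcwq'
String 2: 'bwkla'
Compare position by position:
pos 0: 'b' vs 'b' match
pos 1: 'w' vs 'w' match
pos 2: 'c' vs 'k' differ -> stop
Longest common prefix: "bw" (length 2)


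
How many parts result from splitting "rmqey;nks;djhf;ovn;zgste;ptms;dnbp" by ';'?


Input string: 'rmqey;nks;djhf;ovn;zgste;ptms;dnbp'
Delimiter: ';'
Split result: 'rmqey', 'nks', 'djhf', 'ovn', 'zgste', 'ptms', 'dnbp'
Number of parts: 7


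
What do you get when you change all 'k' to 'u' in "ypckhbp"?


Input string: 'ypckhbp'
Operation: replace 'k' with 'u'
Positions of 'k': 3
After replacement: ypcuhbp


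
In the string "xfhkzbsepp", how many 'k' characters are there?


Input string: 'xfhkzbsepp'
Target character: 'k'
Scan each position: s[3]='k'
Matches found at indices: 3
Total: 1


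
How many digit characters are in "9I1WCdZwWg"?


Input string: '9I1WCdZwWg'
Operation: count digit characters (0-9)
Scan: '9'(digit), 'I', '1'(digit), 'W', 'C', 'd', 'Z', 'w', 'W', 'g'
Digits found: 2
Result: 2


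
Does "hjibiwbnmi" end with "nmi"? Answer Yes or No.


Input string: 'hjibiwbnmi'
Suffix to check: 'nmi'
Last 3 characters of input: 'nmi'
Match: True
Result: Yes


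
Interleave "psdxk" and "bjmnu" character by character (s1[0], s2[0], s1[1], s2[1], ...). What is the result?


String 1: 'psdxk'
String 2: 'bjmnu'
Operation: alternate characters
Pairs: 'p'+'b', 's'+'j', 'd'+'m', 'x'+'n', 'k'+'u'
Result: pbsjdmxnku


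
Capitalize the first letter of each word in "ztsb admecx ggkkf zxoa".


Input string: 'ztsb admecx ggkkf zxoa'
Operation: capitalize first letter of each word
Word transformations: 'ztsb'->'Ztsb', 'admecx'->'Admecx', 'ggkkf'->'Ggkkf', 'zxoa'->'Zxoa'
Result: Ztsb Admecx Ggkkf Zxoa


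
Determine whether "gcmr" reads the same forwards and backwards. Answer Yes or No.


Input string: 'gcmr'
Reversed: 'rmcg'
Compare pairs: s[0]='g' vs s[3]='r' (mismatch), s[1]='c' vs s[2]='m' (mismatch)
Palindrome: No


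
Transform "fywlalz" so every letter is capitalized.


Input string: 'fywlalz'
Operation: convert each letter to uppercase
Mapping: 'f'->'F', 'y'->'Y', 'w'->'W', 'l'->'L', 'a'->'A', 'l'->'L', 'z'->'Z'
Result: FYWLALZ


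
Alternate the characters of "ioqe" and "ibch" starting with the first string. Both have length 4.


String 1: 'ioqe'
String 2: 'ibch'
Operation: alternate characters
Pairs: 'i'+'i', 'o'+'b', 'q'+'c', 'e'+'h'
Result: iiobqceh


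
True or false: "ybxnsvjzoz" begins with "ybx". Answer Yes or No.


Input string: 'ybxnsvjzoz'
Prefix to check: 'ybx'
First 3 characters of input: 'ybx'
Match: True
Result: Yes


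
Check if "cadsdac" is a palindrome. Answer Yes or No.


Input string: 'cadsdac'
Reversed: 'cadsdac'
Compare pairs: s[0]='c' vs s[6]='c' (match), s[1]='a' vs s[5]='a' (match), s[2]='d' vs s[4]='d' (match)
Palindrome: Yes


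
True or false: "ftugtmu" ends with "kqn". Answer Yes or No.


Input string: 'ftugtmu'
Suffix to check: 'kqn'
Last 3 characters of input: 'tmu'
Match: False
Result: No


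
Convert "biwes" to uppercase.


Input string: 'biwes'
Operation: convert each letter to uppercase
Mapping: 'b'->'B', 'i'->'I', 'w'->'W', 'e'->'E', 's'->'S'
Result: BIWES


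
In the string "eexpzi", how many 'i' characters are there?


Input string: 'eexpzi'
Target character: 'i'
Scan each position: s[5]='i'
Matches found at indices: 5
Total: 1


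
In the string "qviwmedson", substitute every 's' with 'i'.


Input string: 'qviwmedson'
Operation: replace 's' with 'i'
Positions of 's': 7
After replacement: qviwmedion


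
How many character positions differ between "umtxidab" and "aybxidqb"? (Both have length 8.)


String 1: 'umtxidab'
String 2: 'aybxidqb'
Compare each position: pos 0: 'u'!='a', pos 1: 'm'!='y', pos 2: 't'!='b', pos 3: 'x'=='x', pos 4: 'i'=='i', pos 5: 'd'=='d', pos 6: 'a'!='q', pos 7: 'b'=='b'
Differing positions: 4
Hamming distance: 4


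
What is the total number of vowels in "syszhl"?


Input string: 'syszhl'
Operation: count vowels (a, e, i, o, u)
Scan: s[0]='s', s[1]='y', s[2]='s', s[3]='z', s[4]='h', s[5]='l'
Vowels found: 0
Result: 0


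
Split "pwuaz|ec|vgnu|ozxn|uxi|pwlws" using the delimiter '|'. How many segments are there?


Input string: 'pwuaz|ec|vgnu|ozxn|uxi|pwlws'
Delimiter: '|'
Split result: 'pwuaz', 'ec', 'vgnu', 'ozxn', 'uxi', 'pwlws'
Number of parts: 6


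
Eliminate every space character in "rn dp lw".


Input string: 'rn dp lw'
Operation: remove all spaces
Words: 'rn', 'dp', 'lw'
Join without spaces: rndplw


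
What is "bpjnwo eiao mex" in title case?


Input string: 'bpjnwo eiao mex'
Operation: capitalize first letter of each word
Word transformations: 'bpjnwo'->'Bpjnwo', 'eiao'->'Eiao', 'mex'->'Mex'
Result: Bpjnwo Eiao Mex


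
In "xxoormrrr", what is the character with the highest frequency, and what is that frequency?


Input: 'xxoormrrr'
Operation: tally each character
Counts: 'm':1, 'o':2, 'r':4, 'x':2
Maximum: 'r' appears 4 times


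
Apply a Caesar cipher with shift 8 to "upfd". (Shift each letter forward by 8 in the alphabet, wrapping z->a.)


Input: 'upfd', shift = 8
Operation: for each letter, (position + 8) mod 26
Mapping: 'u'(20+8=28, 28 mod 26=2)->'c', 'p'(15+8=23)->'x', 'f'(5+8=13)->'n', 'd'(3+8=11)->'l'
Result: cxnl


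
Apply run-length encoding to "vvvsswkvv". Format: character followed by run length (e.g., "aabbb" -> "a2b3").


Input: 'vvvsswkvv'
Operation: identify consecutive runs
Runs: 'vvv' -> v3, 'ss' -> s2, 'w' -> w1, 'k' -> k1, 'vv' -> v2
Encoded: v3s2w1k1v2


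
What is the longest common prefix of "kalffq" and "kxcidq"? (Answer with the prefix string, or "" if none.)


String 1: 'kalffq'
String 2: 'kxcidq'
Compare position by position:
pos 0: 'k' vs 'k' match
pos 1: 'a' vs 'x' differ -> stop
Longest common prefix: "k" (length 1)


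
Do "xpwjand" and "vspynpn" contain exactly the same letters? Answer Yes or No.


String 1: 'xpwjand' -> sorted: 'adjnpwx'
String 2: 'vspynpn' -> sorted: 'nnppsvy'
Compare sorted forms: 'adjnpwx' != 'nnppsvy'
Anagram: No


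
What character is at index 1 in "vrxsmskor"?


Input string: 'vrxsmskor'
Operation: get character at index 1
Index mapping: s[0]='v', s[1]='r'
Result: 'r'


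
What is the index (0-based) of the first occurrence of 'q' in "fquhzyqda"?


Input string: 'fquhzyqda'
Target: 'q'
Scanning left to right: s[0]='f', s[1]='q'
First match at index: 1


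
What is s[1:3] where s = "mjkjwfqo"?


Input string: 'mjkjwfqo'
Operation: slice [1:3]
Extract characters: s[1]='j', s[2]='k'
Result: jk


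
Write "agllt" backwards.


Input string: 'agllt'
Operation: reverse character order
Original order: 'a' -> 'g' -> 'l' -> 'l' -> 't'
Reversed order: 't' -> 'l' -> 'l' -> 'g' -> 'a'
Result: tllga


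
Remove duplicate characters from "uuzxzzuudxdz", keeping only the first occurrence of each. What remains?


Input: 'uuzxzzuudxdz'
Operation: keep first occurrence of each character
Scan: s[0]='u' new -> keep; s[1]='u' seen -> skip; s[2]='z' new -> keep; s[3]='x' new -> keep; s[4]='z' seen -> skip; s[5]='z' seen -> skip; s[6]='u' seen -> skip; s[7]='u' seen -> skip; s[8]='d' new -> keep; s[9]='x' seen -> skip; s[10]='d' seen -> skip; s[11]='z' seen -> skip
Result: uzxd


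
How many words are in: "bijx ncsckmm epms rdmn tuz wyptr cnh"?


Input string: 'bijx ncsckmm epms rdmn tuz wyptr cnh'
Operation: split by spaces
Words found: 'bijx', 'ncsckmm', 'epms', 'rdmn', 'tuz', 'wyptr', 'cnh'
Word count: 7


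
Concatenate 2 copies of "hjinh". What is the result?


Input string: 'hjinh'
Operation: repeat 2 times
Concatenation: 'hjinh' + 'hjinh'
Result: hjinhhjinh


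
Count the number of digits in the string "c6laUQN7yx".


Input string: 'c6laUQN7yx'
Operation: count digit characters (0-9)
Scan: 'c', '6'(digit), 'l', 'a', 'U', 'Q', 'N', '7'(digit), 'y', 'x'
Digits found: 2
Result: 2


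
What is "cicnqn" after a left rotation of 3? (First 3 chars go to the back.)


Input: 'cicnqn', shift = 3
Operation: split at index 3 and swap parts
Front part s[0:3] = 'cic'
Back part s[3:] = 'nqn'
Rotated = back + front = 'nqn' + 'cic'
Result: nqncic


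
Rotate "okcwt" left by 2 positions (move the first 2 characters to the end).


Input: 'okcwt', shift = 2
Operation: split at index 2 and swap parts
Front part s[0:2] = 'ok'
Back part s[2:] = 'cwt'
Rotated = back + front = 'cwt' + 'ok'
Result: cwtok


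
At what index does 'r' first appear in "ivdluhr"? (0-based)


Input string: 'ivdluhr'
Target: 'r'
Scanning left to right: s[0]='i', s[1]='v', s[2]='d', s[3]='l', s[4]='u', s[5]='h', s[6]='r'
First match at index: 6


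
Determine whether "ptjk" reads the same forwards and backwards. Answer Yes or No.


Input string: 'ptjk'
Reversed: 'kjtp'
Compare pairs: s[0]='p' vs s[3]='k' (mismatch), s[1]='t' vs s[2]='j' (mismatch)
Palindrome: No


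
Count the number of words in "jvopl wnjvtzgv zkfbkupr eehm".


Input string: 'jvopl wnjvtzgv zkfbkupr eehm'
Operation: split by spaces
Words found: 'jvopl', 'wnjvtzgv', 'zkfbkupr', 'eehm'
Word count: 4


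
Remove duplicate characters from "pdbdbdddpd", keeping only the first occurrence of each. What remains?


Input: 'pdbdbdddpd'
Operation: keep first occurrence of each character
Scan: s[0]='p' new -> keep; s[1]='d' new -> keep; s[2]='b' new -> keep; s[3]='d' seen -> skip; s[4]='b' seen -> skip; s[5]='d' seen -> skip; s[6]='d' seen -> skip; s[7]='d' seen -> skip; s[8]='p' seen -> skip; s[9]='d' seen -> skip
Result: pdb


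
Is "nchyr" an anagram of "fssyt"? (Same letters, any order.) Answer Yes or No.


String 1: 'fssyt' -> sorted: 'fssty'
String 2: 'nchyr' -> sorted: 'chnry'
Compare sorted forms: 'fssty' != 'chnry'
Anagram: No


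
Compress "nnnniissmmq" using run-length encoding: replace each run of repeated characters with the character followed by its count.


Input: 'nnnniissmmq'
Operation: identify consecutive runs
Runs: 'nnnn' -> n4, 'ii' -> i2, 'ss' -> s2, 'mm' -> m2, 'q' -> q1
Encoded: n4i2s2m2q1


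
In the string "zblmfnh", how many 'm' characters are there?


Input string: 'zblmfnh'
Target character: 'm'
Scan each position: s[3]='m'
Matches found at indices: 3
Total: 1


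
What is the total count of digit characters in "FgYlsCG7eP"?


Input string: 'FgYlsCG7eP'
Operation: count digit characters (0-9)
Scan: 'F', 'g', 'Y', 'l', 's', 'C', 'G', '7'(digit), 'e', 'P'
Digits found: 1
Result: 1


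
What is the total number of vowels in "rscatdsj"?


Input string: 'rscatdsj'
Operation: count vowels (a, e, i, o, u)
Scan: s[0]='r', s[1]='s', s[2]='c', s[3]='a' (vowel), s[4]='t', s[5]='d', s[6]='s', s[7]='j'
Vowels found: 1
Result: 1


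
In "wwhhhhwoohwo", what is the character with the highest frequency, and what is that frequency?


Input: 'wwhhhhwoohwo'
Operation: tally each character
Counts: 'h':5, 'o':3, 'w':4
Maximum: 'h' appears 5 times


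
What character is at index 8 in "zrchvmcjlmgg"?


Input string: 'zrchvmcjlmgg'
Operation: get character at index 8
Index mapping: s[0]='z', s[1]='r', s[2]='c', s[3]='h', s[4]='v', s[5]='m', s[6]='c', s[7]='j', s[8]='l'
Result: 'l'


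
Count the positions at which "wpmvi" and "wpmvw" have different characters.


String 1: 'wpmvi'
String 2: 'wpmvw'
Compare each position: pos 0: 'w'=='w', pos 1: 'p'=='p', pos 2: 'm'=='m', pos 3: 'v'=='v', pos 4: 'i'!='w'
Differing positions: 1
Hamming distance: 1


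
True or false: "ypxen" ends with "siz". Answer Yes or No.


Input string: 'ypxen'
Suffix to check: 'siz'
Last 3 characters of input: 'xen'
Match: False
Result: No


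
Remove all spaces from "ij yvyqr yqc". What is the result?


Input string: 'ij yvyqr yqc'
Operation: remove all spaces
Words: 'ij', 'yvyqr', 'yqc'
Join without spaces: ijyvyqryqc


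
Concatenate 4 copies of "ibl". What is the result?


Input string: 'ibl'
Operation: repeat 4 times
Concatenation: 'ibl' + 'ibl' + 'ibl' + 'ibl'
Result: iblibliblibl


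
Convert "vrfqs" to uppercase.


Input string: 'vrfqs'
Operation: convert each letter to uppercase
Mapping: 'v'->'V', 'r'->'R', 'f'->'F', 'q'->'Q', 's'->'S'
Result: VRFQS


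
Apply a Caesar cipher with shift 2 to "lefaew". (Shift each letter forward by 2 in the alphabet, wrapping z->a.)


Input: 'lefaew', shift = 2
Operation: for each letter, (position + 2) mod 26
Mapping: 'l'(11+2=13)->'n', 'e'(4+2=6)->'g', 'f'(5+2=7)->'h', 'a'(0+2=2)->'c', 'e'(4+2=6)->'g', 'w'(22+2=24)->'y'
Result: nghcgy


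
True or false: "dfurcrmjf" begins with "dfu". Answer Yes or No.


Input string: 'dfurcrmjf'
Prefix to check: 'dfu'
First 3 characters of input: 'dfu'
Match: True
Result: Yes


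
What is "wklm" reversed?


Input string: 'wklm'
Operation: reverse character order
Original order: 'w' -> 'k' -> 'l' -> 'm'
Reversed order: 'm' -> 'l' -> 'k' -> 'w'
Result: mlkw


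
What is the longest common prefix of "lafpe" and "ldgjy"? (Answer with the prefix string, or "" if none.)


String 1: 'lafpe'
String 2: 'ldgjy'
Compare position by position:
pos 0: 'l' vs 'l' match
pos 1: 'a' vs 'd' differ -> stop
Longest common prefix: "l" (length 1)


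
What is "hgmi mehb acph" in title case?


Input string: 'hgmi mehb acph'
Operation: capitalize first letter of each word
Word transformations: 'hgmi'->'Hgmi', 'mehb'->'Mehb', 'acph'->'Acph'
Result: Hgmi Mehb Acph


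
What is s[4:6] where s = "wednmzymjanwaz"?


Input string: 'wednmzymjanwaz'
Operation: slice [4:6]
Extract characters: s[4]='m', s[5]='z'
Result: mz


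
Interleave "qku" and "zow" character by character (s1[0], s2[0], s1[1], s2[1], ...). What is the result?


String 1: 'qku'
String 2: 'zow'
Operation: alternate characters
Pairs: 'q'+'z', 'k'+'o', 'u'+'w'
Result: qzkouw


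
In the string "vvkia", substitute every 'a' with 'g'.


Input string: 'vvkia'
Operation: replace 'a' with 'g'
Positions of 'a': 4
After replacement: vvkig


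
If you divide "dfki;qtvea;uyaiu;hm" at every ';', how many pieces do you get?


Input string: 'dfki;qtvea;uyaiu;hm'
Delimiter: ';'
Split result: 'dfki', 'qtvea', 'uyaiu', 'hm'
Number of parts: 4


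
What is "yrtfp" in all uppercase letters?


Input string: 'yrtfp'
Operation: convert each letter to uppercase
Mapping: 'y'->'Y', 'r'->'R', 't'->'T', 'f'->'F', 'p'->'P'
Result: YRTFP


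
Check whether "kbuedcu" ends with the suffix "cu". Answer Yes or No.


Input string: 'kbuedcu'
Suffix to check: 'cu'
Last 2 characters of input: 'cu'
Match: True
Result: Yes


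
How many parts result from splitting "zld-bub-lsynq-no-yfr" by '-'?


Input string: 'zld-bub-lsynq-no-yfr'
Delimiter: '-'
Split result: 'zld', 'bub', 'lsynq', 'no', 'yfr'
Number of parts: 5


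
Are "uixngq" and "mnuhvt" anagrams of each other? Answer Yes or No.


String 1: 'uixngq' -> sorted: 'ginqux'
String 2: 'mnuhvt' -> sorted: 'hmntuv'
Compare sorted forms: 'ginqux' != 'hmntuv'
Anagram: No


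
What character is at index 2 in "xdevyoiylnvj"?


Input string: 'xdevyoiylnvj'
Operation: get character at index 2
Index mapping: s[0]='x', s[1]='d', s[2]='e'
Result: 'e'


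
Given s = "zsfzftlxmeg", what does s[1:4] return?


Input string: 'zsfzftlxmeg'
Operation: slice [1:4]
Extract characters: s[1]='s', s[2]='f', s[3]='z'
Result: sfz


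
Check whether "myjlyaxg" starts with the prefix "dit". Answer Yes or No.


Input string: 'myjlyaxg'
Prefix to check: 'dit'
First 3 characters of input: 'myj'
Match: False
Result: No


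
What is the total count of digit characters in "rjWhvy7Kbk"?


Input string: 'rjWhvy7Kbk'
Operation: count digit characters (0-9)
Scan: 'r', 'j', 'W', 'h', 'v', 'y', '7'(digit), 'K', 'b', 'k'
Digits found: 1
Result: 1


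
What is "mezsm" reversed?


Input string: 'mezsm'
Operation: reverse character order
Original order: 'm' -> 'e' -> 'z' -> 's' -> 'm'
Reversed order: 'm' -> 's' -> 'z' -> 'e' -> 'm'
Result: mszem


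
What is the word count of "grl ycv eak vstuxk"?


Input string: 'grl ycv eak vstuxk'
Operation: split by spaces
Words found: 'grl', 'ycv', 'eak', 'vstuxk'
Word count: 4


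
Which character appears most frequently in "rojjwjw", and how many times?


Input: 'rojjwjw'
Operation: tally each character
Counts: 'j':3, 'o':1, 'r':1, 'w':2
Maximum: 'j' appears 3 times


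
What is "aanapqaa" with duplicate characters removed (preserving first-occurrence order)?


Input: 'aanapqaa'
Operation: keep first occurrence of each character
Scan: s[0]='a' new -> keep; s[1]='a' seen -> skip; s[2]='n' new -> keep; s[3]='a' seen -> skip; s[4]='p' new -> keep; s[5]='q' new -> keep; s[6]='a' seen -> skip; s[7]='a' seen -> skip
Result: anpq


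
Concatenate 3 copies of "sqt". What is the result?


Input string: 'sqt'
Operation: repeat 3 times
Concatenation: 'sqt' + 'sqt' + 'sqt'
Result: sqtsqtsqt


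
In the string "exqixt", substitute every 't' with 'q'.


Input string: 'exqixt'
Operation: replace 't' with 'q'
Positions of 't': 5
After replacement: exqixq


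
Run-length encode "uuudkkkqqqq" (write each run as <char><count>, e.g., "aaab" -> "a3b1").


Input: 'uuudkkkqqqq'
Operation: identify consecutive runs
Runs: 'uuu' -> u3, 'd' -> d1, 'kkk' -> k3, 'qqqq' -> q4
Encoded: u3d1k3q4


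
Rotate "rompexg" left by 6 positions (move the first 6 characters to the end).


Input: 'rompexg', shift = 6
Operation: split at index 6 and swap parts
Front part s[0:6] = 'rompex'
Back part s[6:] = 'g'
Rotated = back + front = 'g' + 'rompex'
Result: grompex


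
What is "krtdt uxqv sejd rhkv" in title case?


Input string: 'krtdt uxqv sejd rhkv'
Operation: capitalize first letter of each word
Word transformations: 'krtdt'->'Krtdt', 'uxqv'->'Uxqv', 'sejd'->'Sejd', 'rhkv'->'Rhkv'
Result: Krtdt Uxqv Sejd Rhkv


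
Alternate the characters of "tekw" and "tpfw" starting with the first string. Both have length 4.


String 1: 'tekw'
String 2: 'tpfw'
Operation: alternate characters
Pairs: 't'+'t', 'e'+'p', 'k'+'f', 'w'+'w'
Result: ttepkfww


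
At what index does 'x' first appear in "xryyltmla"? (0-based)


Input string: 'xryyltmla'
Target: 'x'
Scanning left to right: s[0]='x'
First match at index: 0


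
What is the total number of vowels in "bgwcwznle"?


Input string: 'bgwcwznle'
Operation: count vowels (a, e, i, o, u)
Scan: s[0]='b', s[1]='g', s[2]='w', s[3]='c', s[4]='w', s[5]='z', s[6]='n', s[7]='l', s[8]='e' (vowel)
Vowels found: 1
Result: 1


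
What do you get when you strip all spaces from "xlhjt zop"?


Input string: 'xlhjt zop'
Operation: remove all spaces
Words: 'xlhjt', 'zop'
Join without spaces: xlhjtzop


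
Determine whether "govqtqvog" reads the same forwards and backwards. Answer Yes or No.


Input string: 'govqtqvog'
Reversed: 'govqtqvog'
Compare pairs: s[0]='g' vs s[8]='g' (match), s[1]='o' vs s[7]='o' (match), s[2]='v' vs s[6]='v' (match), s[3]='q' vs s[5]='q' (match)
Palindrome: Yes


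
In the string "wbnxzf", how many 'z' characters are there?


Input string: 'wbnxzf'
Target character: 'z'
Scan each position: s[4]='z'
Matches found at indices: 4
Total: 1


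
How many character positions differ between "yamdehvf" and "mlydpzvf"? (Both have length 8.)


String 1: 'yamdehvf'
String 2: 'mlydpzvf'
Compare each position: pos 0: 'y'!='m', pos 1: 'a'!='l', pos 2: 'm'!='y', pos 3: 'd'=='d', pos 4: 'e'!='p', pos 5: 'h'!='z', pos 6: 'v'=='v', pos 7: 'f'=='f'
Differing positions: 5
Hamming distance: 5


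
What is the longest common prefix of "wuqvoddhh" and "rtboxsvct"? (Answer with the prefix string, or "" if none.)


String 1: 'wuqvoddhh'
String 2: 'rtboxsvct'
Compare position by position:
pos 0: 'w' vs 'r' differ -> stop
Longest common prefix: "" (length 0)


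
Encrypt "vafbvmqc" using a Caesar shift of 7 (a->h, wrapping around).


Input: 'vafbvmqc', shift = 7
Operation: for each letter, (position + 7) mod 26
Mapping: 'v'(21+7=28, 28 mod 26=2)->'c', 'a'(0+7=7)->'h', 'f'(5+7=12)->'m', 'b'(1+7=8)->'i', 'v'(21+7=28, 28 mod 26=2)->'c', 'm'(12+7=19)->'t', 'q'(16+7=23)->'x', 'c'(2+7=9)->'j'
Result: chmictxj


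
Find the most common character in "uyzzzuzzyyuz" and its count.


Input: 'uyzzzuzzyyuz'
Operation: tally each character
Counts: 'u':3, 'y':3, 'z':6
Maximum: 'z' appears 6 times


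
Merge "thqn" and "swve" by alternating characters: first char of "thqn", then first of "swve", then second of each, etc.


String 1: 'thqn'
String 2: 'swve'
Operation: alternate characters
Pairs: 't'+'s', 'h'+'w', 'q'+'v', 'n'+'e'
Result: tshwqvne


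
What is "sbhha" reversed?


Input string: 'sbhha'
Operation: reverse character order
Original order: 's' -> 'b' -> 'h' -> 'h' -> 'a'
Reversed order: 'a' -> 'h' -> 'h' -> 'b' -> 's'
Result: ahhbs


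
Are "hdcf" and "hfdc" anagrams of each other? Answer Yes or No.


String 1: 'hdcf' -> sorted: 'cdfh'
String 2: 'hfdc' -> sorted: 'cdfh'
Compare sorted forms: 'cdfh' == 'cdfh'
Anagram: Yes


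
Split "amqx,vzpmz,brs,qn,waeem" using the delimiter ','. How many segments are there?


Input string: 'amqx,vzpmz,brs,qn,waeem'
Delimiter: ','
Split result: 'amqx', 'vzpmz', 'brs', 'qn', 'waeem'
Number of parts: 5
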